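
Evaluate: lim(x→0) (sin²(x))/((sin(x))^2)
This is a 0/0 indeterminate form.

Apply L'Hôpital's rule: differentiate numerator and denominator separately.
  f(x) = sin(x)^2   ⇒   f'(x) = 2·sin(x)·cos(x)
  g(x) = sin(x)^2   ⇒   g'(x) = 2·sin(x)·cos(x)
  lim(x→0) f'(x)/g'(x) = lim(x→0) (2·sin(x)·cos(x))/(2·sin(x)·cos(x))
  = 1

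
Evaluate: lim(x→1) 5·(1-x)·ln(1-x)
This is a 0·∞ indeterminate form.

Rewrite 0·∞ as a quotient (0/0 or ∞/∞ form), then apply L'Hôpital's rule:
  lim(x→1) 5·(1-x)·ln(1-x) = 0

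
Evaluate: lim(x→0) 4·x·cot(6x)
This is a 0·∞ indeterminate form.

Rewrite 0·∞ as a quotient (0/0 or ∞/∞ form), then apply L'Hôpital's rule:
  lim(x→0) 4·x·cot(6x) = 2/3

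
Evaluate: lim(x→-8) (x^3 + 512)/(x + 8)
This is a standard limit.

Factor or rationalize the expression:
  lim(x→-8) (x^3 + 512)/(x + 8) = 192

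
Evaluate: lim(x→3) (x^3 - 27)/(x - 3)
This is a standard limit.

Factor or rationalize the expression:
  lim(x→3) (x^3 - 27)/(x - 3) = 27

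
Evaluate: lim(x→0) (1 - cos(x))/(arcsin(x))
This is a 0/0 indeterminate form.

Apply L'Hôpital's rule: differentiate numerator and denominator separately.
  f(x) = 1 - cos(x)   ⇒   f'(x) = sin(x)
  g(x) = asin(x)   ⇒   g'(x) = 1/sqrt(1 - x^2)
  lim(x→0) f'(x)/g'(x) = lim(x→0) (sin(x))/(1/sqrt(1 - x^2))
  = 0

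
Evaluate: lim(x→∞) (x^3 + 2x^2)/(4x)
This is an ∞/∞ indeterminate form.

Apply L'Hôpital's rule: differentiate numerator and denominator separately.
  f(x) = x^3 + 2·x^2   ⇒   f'(x) = 3·x^2 + 4·x
  g(x) = 4·x   ⇒   g'(x) = 4
  lim(x→∞) f'(x)/g'(x) = lim(x→∞) (3·x^2 + 4·x)/(4)
  = ∞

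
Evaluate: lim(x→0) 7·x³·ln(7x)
This is a 0·∞ indeterminate form.

Rewrite 0·∞ as a quotient (0/0 or ∞/∞ form), then apply L'Hôpital's rule:
  lim(x→0) 7·x³·ln(7x) = 0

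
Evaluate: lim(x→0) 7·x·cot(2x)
This is a 0·∞ indeterminate form.

Rewrite 0·∞ as a quotient (0/0 or ∞/∞ form), then apply L'Hôpital's rule:
  lim(x→0) 7·x·cot(2x) = 7/2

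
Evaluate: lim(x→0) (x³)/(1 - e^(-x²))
This is a 0/0 indeterminate form.

Apply L'Hôpital's rule: differentiate numerator and denominator separately.
  f(x) = x^3   ⇒   f'(x) = 3·x^2
  g(x) = 1 - e^(-x^2)   ⇒   g'(x) = 2·x·e^(-x^2)
  lim(x→0) f'(x)/g'(x) = lim(x→0) (3·x^2)/(2·x·e^(-x^2))
  = 0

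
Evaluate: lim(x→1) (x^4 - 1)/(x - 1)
This is a standard limit.

Factor or rationalize the expression:
  lim(x→1) (x^4 - 1)/(x - 1) = 4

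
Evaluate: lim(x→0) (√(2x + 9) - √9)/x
This is a standard limit.

Factor or rationalize the expression:
  lim(x→0) (√(2x + 9) - √9)/x = 1/3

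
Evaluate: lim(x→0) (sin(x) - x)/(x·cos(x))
This is a 0/0 indeterminate form.

Apply L'Hôpital's rule: differentiate numerator and denominator separately.
  f(x) = -x + sin(x)   ⇒   f'(x) = cos(x) - 1
  g(x) = x·cos(x)   ⇒   g'(x) = -x·sin(x) + cos(x)
  lim(x→0) f'(x)/g'(x) = lim(x→0) (cos(x) - 1)/(-x·sin(x) + cos(x))
  = 0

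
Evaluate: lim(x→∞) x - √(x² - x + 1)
This is an ∞-∞ indeterminate form.

Combine fractions or rationalize to convert ∞-∞ to 0/0 form:
  lim(x→∞) x - √(x² - x + 1) = 1/2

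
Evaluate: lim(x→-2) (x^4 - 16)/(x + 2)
This is a standard limit.

Factor or rationalize the expression:
  lim(x→-2) (x^4 - 16)/(x + 2) = -32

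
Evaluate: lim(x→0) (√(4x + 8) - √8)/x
This is a standard limit.

Factor or rationalize the expression:
  lim(x→0) (√(4x + 8) - √8)/x = sqrt(2)/2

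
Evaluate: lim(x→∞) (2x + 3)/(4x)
This is an ∞/∞ indeterminate form.

Apply L'Hôpital's rule: differentiate numerator and denominator separately.
  f(x) = 2·x + 3   ⇒   f'(x) = 2
  g(x) = 4·x   ⇒   g'(x) = 4
  lim(x→∞) f'(x)/g'(x) = lim(x→∞) (2)/(4)
  = 1/2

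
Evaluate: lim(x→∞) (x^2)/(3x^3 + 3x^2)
This is an ∞/∞ indeterminate form.

Apply L'Hôpital's rule: differentiate numerator and denominator separately.
  f(x) = x^2   ⇒   f'(x) = 2·x
  g(x) = 3·x^3 + 3·x^2   ⇒   g'(x) = 9·x^2 + 6·x
  lim(x→∞) f'(x)/g'(x) = lim(x→∞) (2·x)/(9·x^2 + 6·x)
  = 0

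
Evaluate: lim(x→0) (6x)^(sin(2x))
This is an exponential indeterminate form.

For exponential indeterminate forms, take the natural log:
  Let L = lim(x→0) (6x)^(sin(2x))
  Then ln(L) = lim(x→0) [exponent × ln(base)]
  Evaluate using L'Hôpital or standard limits, then exponentiate.
  L = 1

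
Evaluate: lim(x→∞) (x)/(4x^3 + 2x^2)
This is an ∞/∞ indeterminate form.

Apply L'Hôpital's rule: differentiate numerator and denominator separately.
  f(x) = x   ⇒   f'(x) = 1
  g(x) = 4·x^3 + 2·x^2   ⇒   g'(x) = 12·x^2 + 4·x
  lim(x→∞) f'(x)/g'(x) = lim(x→∞) (1)/(12·x^2 + 4·x)
  = 0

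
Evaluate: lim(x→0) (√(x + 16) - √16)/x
This is a standard limit.

Factor or rationalize the expression:
  lim(x→0) (√(x + 16) - √16)/x = 1/8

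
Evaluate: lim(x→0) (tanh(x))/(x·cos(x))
This is a 0/0 indeterminate form.

Apply L'Hôpital's rule: differentiate numerator and denominator separately.
  f(x) = tanh(x)   ⇒   f'(x) = 1 - tanh(x)^2
  g(x) = x·cos(x)   ⇒   g'(x) = -x·sin(x) + cos(x)
  lim(x→0) f'(x)/g'(x) = lim(x→0) (1 - tanh(x)^2)/(-x·sin(x) + cos(x))
  = 1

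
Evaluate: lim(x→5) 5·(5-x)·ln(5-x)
This is a 0·∞ indeterminate form.

Rewrite 0·∞ as a quotient (0/0 or ∞/∞ form), then apply L'Hôpital's rule:
  lim(x→5) 5·(5-x)·ln(5-x) = 0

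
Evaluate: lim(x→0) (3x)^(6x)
This is an exponential indeterminate form.

For exponential indeterminate forms, take the natural log:
  Let L = lim(x→0) (3x)^(6x)
  Then ln(L) = lim(x→0) [exponent × ln(base)]
  Evaluate using L'Hôpital or standard limits, then exponentiate.
  L = 1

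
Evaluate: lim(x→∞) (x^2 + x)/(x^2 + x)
This is an ∞/∞ indeterminate form.

Apply L'Hôpital's rule: differentiate numerator and denominator separately.
  f(x) = x^2 + x   ⇒   f'(x) = 2·x + 1
  g(x) = x^2 + x   ⇒   g'(x) = 2·x + 1
  lim(x→∞) f'(x)/g'(x) = lim(x→∞) (2·x + 1)/(2·x + 1)
  = 1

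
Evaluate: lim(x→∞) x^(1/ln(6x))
This is an exponential indeterminate form.

For exponential indeterminate forms, take the natural log:
  Let L = lim(x→∞) x^(1/ln(6x))
  Then ln(L) = lim(x→∞) [exponent × ln(base)]
  Evaluate using L'Hôpital or standard limits, then exponentiate.
  L = e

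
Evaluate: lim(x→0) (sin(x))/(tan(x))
This is a 0/0 indeterminate form.

Apply L'Hôpital's rule: differentiate numerator and denominator separately.
  f(x) = sin(x)   ⇒   f'(x) = cos(x)
  g(x) = tan(x)   ⇒   g'(x) = tan(x)^2 + 1
  lim(x→0) f'(x)/g'(x) = lim(x→0) (cos(x))/(tan(x)^2 + 1)
  = 1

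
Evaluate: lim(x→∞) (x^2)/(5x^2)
This is an ∞/∞ indeterminate form.

Apply L'Hôpital's rule: differentiate numerator and denominator separately.
  f(x) = x^2   ⇒   f'(x) = 2·x
  g(x) = 5·x^2   ⇒   g'(x) = 10·x
  lim(x→∞) f'(x)/g'(x) = lim(x→∞) (2·x)/(10·x)
  = 1/5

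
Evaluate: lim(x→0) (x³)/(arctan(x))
This is a 0/0 indeterminate form.

Apply L'Hôpital's rule: differentiate numerator and denominator separately.
  f(x) = x^3   ⇒   f'(x) = 3·x^2
  g(x) = atan(x)   ⇒   g'(x) = 1/(x^2 + 1)
  lim(x→0) f'(x)/g'(x) = lim(x→0) (3·x^2)/(1/(x^2 + 1))
  = 0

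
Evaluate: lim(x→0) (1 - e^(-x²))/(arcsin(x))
This is a 0/0 indeterminate form.

Apply L'Hôpital's rule: differentiate numerator and denominator separately.
  f(x) = 1 - e^(-x^2)   ⇒   f'(x) = 2·x·e^(-x^2)
  g(x) = asin(x)   ⇒   g'(x) = 1/sqrt(1 - x^2)
  lim(x→0) f'(x)/g'(x) = lim(x→0) (2·x·e^(-x^2))/(1/sqrt(1 - x^2))
  = 0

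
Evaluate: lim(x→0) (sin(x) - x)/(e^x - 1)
This is a 0/0 indeterminate form.

Apply L'Hôpital's rule: differentiate numerator and denominator separately.
  f(x) = -x + sin(x)   ⇒   f'(x) = cos(x) - 1
  g(x) = e^(x) - 1   ⇒   g'(x) = e^(x)
  lim(x→0) f'(x)/g'(x) = lim(x→0) (cos(x) - 1)/(e^(x))
  = 0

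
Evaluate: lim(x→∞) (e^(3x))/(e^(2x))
This is an ∞/∞ indeterminate form.

Apply L'Hôpital's rule: differentiate numerator and denominator separately.
  f(x) = e^(3·x)   ⇒   f'(x) = 3·e^(3·x)
  g(x) = e^(2·x)   ⇒   g'(x) = 2·e^(2·x)
  lim(x→∞) f'(x)/g'(x) = lim(x→∞) (3·e^(3·x))/(2·e^(2·x))
  = ∞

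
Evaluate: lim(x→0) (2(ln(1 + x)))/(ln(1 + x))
This is a 0/0 indeterminate form.

Apply L'Hôpital's rule: differentiate numerator and denominator separately.
  f(x) = 2·ln(x + 1)   ⇒   f'(x) = 2/(x + 1)
  g(x) = ln(x + 1)   ⇒   g'(x) = 1/(x + 1)
  lim(x→0) f'(x)/g'(x) = lim(x→0) (2/(x + 1))/(1/(x + 1))
  = 2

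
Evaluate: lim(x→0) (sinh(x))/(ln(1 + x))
This is a 0/0 indeterminate form.

Apply L'Hôpital's rule: differentiate numerator and denominator separately.
  f(x) = sinh(x)   ⇒   f'(x) = cosh(x)
  g(x) = ln(x + 1)   ⇒   g'(x) = 1/(x + 1)
  lim(x→0) f'(x)/g'(x) = lim(x→0) (cosh(x))/(1/(x + 1))
  = 1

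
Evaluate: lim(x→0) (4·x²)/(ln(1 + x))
This is a 0/0 indeterminate form.

Apply L'Hôpital's rule: differentiate numerator and denominator separately.
  f(x) = 4·x^2   ⇒   f'(x) = 8·x
  g(x) = ln(x + 1)   ⇒   g'(x) = 1/(x + 1)
  lim(x→0) f'(x)/g'(x) = lim(x→0) (8·x)/(1/(x + 1))
  = 0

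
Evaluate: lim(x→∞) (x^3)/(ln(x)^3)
This is an ∞/∞ indeterminate form.

Apply L'Hôpital's rule: differentiate numerator and denominator separately.
  f(x) = x^3   ⇒   f'(x) = 3·x^2
  g(x) = ln(x)^3   ⇒   g'(x) = 3·ln(x)^2/x
  lim(x→∞) f'(x)/g'(x) = lim(x→∞) (3·x^2)/(3·ln(x)^2/x)
  = ∞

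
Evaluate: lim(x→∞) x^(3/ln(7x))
This is an exponential indeterminate form.

For exponential indeterminate forms, take the natural log:
  Let L = lim(x→∞) x^(3/ln(7x))
  Then ln(L) = lim(x→∞) [exponent × ln(base)]
  Evaluate using L'Hôpital or standard limits, then exponentiate.
  L = e^(3)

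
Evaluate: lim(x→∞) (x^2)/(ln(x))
This is an ∞/∞ indeterminate form.

Apply L'Hôpital's rule: differentiate numerator and denominator separately.
  f(x) = x^2   ⇒   f'(x) = 2·x
  g(x) = ln(x)   ⇒   g'(x) = 1/x
  lim(x→∞) f'(x)/g'(x) = lim(x→∞) (2·x)/(1/x)
  = ∞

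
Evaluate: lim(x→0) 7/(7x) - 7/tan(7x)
This is an ∞-∞ indeterminate form.

Combine fractions or rationalize to convert ∞-∞ to 0/0 form:
  lim(x→0) 7/(7x) - 7/tan(7x) = 0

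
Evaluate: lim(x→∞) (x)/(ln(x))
This is an ∞/∞ indeterminate form.

Apply L'Hôpital's rule: differentiate numerator and denominator separately.
  f(x) = x   ⇒   f'(x) = 1
  g(x) = ln(x)   ⇒   g'(x) = 1/x
  lim(x→∞) f'(x)/g'(x) = lim(x→∞) (1)/(1/x)
  = ∞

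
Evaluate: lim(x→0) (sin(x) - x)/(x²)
This is a 0/0 indeterminate form.

Apply L'Hôpital's rule: differentiate numerator and denominator separately.
  f(x) = -x + sin(x)   ⇒   f'(x) = cos(x) - 1
  g(x) = x^2   ⇒   g'(x) = 2·x
  lim(x→0) f'(x)/g'(x) = lim(x→0) (cos(x) - 1)/(2·x)
  = 0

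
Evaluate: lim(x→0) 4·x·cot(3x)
This is a 0·∞ indeterminate form.

Rewrite 0·∞ as a quotient (0/0 or ∞/∞ form), then apply L'Hôpital's rule:
  lim(x→0) 4·x·cot(3x) = 4/3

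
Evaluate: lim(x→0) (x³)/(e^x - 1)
This is a 0/0 indeterminate form.

Apply L'Hôpital's rule: differentiate numerator and denominator separately.
  f(x) = x^3   ⇒   f'(x) = 3·x^2
  g(x) = e^(x) - 1   ⇒   g'(x) = e^(x)
  lim(x→0) f'(x)/g'(x) = lim(x→0) (3·x^2)/(e^(x))
  = 0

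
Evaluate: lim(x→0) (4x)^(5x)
This is an exponential indeterminate form.

For exponential indeterminate forms, take the natural log:
  Let L = lim(x→0) (4x)^(5x)
  Then ln(L) = lim(x→0) [exponent × ln(base)]
  Evaluate using L'Hôpital or standard limits, then exponentiate.
  L = 1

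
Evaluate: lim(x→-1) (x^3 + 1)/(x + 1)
This is a standard limit.

Factor or rationalize the expression:
  lim(x→-1) (x^3 + 1)/(x + 1) = 3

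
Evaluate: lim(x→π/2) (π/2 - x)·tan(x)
This is a 0·∞ indeterminate form.

Rewrite 0·∞ as a quotient (0/0 or ∞/∞ form), then apply L'Hôpital's rule:
  lim(x→π/2) (π/2 - x)·tan(x) = 1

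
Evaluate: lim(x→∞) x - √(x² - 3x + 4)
This is an ∞-∞ indeterminate form.

Combine fractions or rationalize to convert ∞-∞ to 0/0 form:
  lim(x→∞) x - √(x² - 3x + 4) = 3/2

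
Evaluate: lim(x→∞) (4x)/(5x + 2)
This is an ∞/∞ indeterminate form.

Apply L'Hôpital's rule: differentiate numerator and denominator separately.
  f(x) = 4·x   ⇒   f'(x) = 4
  g(x) = 5·x + 2   ⇒   g'(x) = 5
  lim(x→∞) f'(x)/g'(x) = lim(x→∞) (4)/(5)
  = 4/5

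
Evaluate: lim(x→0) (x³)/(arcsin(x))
This is a 0/0 indeterminate form.

Apply L'Hôpital's rule: differentiate numerator and denominator separately.
  f(x) = x^3   ⇒   f'(x) = 3·x^2
  g(x) = asin(x)   ⇒   g'(x) = 1/sqrt(1 - x^2)
  lim(x→0) f'(x)/g'(x) = lim(x→0) (3·x^2)/(1/sqrt(1 - x^2))
  = 0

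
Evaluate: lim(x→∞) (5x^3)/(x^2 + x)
This is an ∞/∞ indeterminate form.

Apply L'Hôpital's rule: differentiate numerator and denominator separately.
  f(x) = 5·x^3   ⇒   f'(x) = 15·x^2
  g(x) = x^2 + x   ⇒   g'(x) = 2·x + 1
  lim(x→∞) f'(x)/g'(x) = lim(x→∞) (15·x^2)/(2·x + 1)
  = ∞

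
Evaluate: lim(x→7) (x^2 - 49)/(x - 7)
This is a standard limit.

Factor or rationalize the expression:
  lim(x→7) (x^2 - 49)/(x - 7) = 14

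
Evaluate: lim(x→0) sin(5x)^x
This is an exponential indeterminate form.

For exponential indeterminate forms, take the natural log:
  Let L = lim(x→0) sin(5x)^x
  Then ln(L) = lim(x→0) [exponent × ln(base)]
  Evaluate using L'Hôpital or standard limits, then exponentiate.
  L = 1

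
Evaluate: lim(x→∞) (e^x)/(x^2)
This is an ∞/∞ indeterminate form.

Apply L'Hôpital's rule: differentiate numerator and denominator separately.
  f(x) = e^(x)   ⇒   f'(x) = e^(x)
  g(x) = x^2   ⇒   g'(x) = 2·x
  lim(x→∞) f'(x)/g'(x) = lim(x→∞) (e^(x))/(2·x)
  = ∞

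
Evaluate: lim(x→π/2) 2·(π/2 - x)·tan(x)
This is a 0·∞ indeterminate form.

Rewrite 0·∞ as a quotient (0/0 or ∞/∞ form), then apply L'Hôpital's rule:
  lim(x→π/2) 2·(π/2 - x)·tan(x) = 2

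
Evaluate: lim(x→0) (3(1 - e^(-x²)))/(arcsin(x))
This is a 0/0 indeterminate form.

Apply L'Hôpital's rule: differentiate numerator and denominator separately.
  f(x) = 3 - 3·e^(-x^2)   ⇒   f'(x) = 6·x·e^(-x^2)
  g(x) = asin(x)   ⇒   g'(x) = 1/sqrt(1 - x^2)
  lim(x→0) f'(x)/g'(x) = lim(x→0) (6·x·e^(-x^2))/(1/sqrt(1 - x^2))
  = 0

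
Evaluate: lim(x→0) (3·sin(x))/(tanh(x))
This is a 0/0 indeterminate form.

Apply L'Hôpital's rule: differentiate numerator and denominator separately.
  f(x) = 3·sin(x)   ⇒   f'(x) = 3·cos(x)
  g(x) = tanh(x)   ⇒   g'(x) = 1 - tanh(x)^2
  lim(x→0) f'(x)/g'(x) = lim(x→0) (3·cos(x))/(1 - tanh(x)^2)
  = 3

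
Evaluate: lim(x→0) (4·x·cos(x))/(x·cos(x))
This is a 0/0 indeterminate form.

Apply L'Hôpital's rule: differentiate numerator and denominator separately.
  f(x) = 4·x·cos(x)   ⇒   f'(x) = -4·x·sin(x) + 4·cos(x)
  g(x) = x·cos(x)   ⇒   g'(x) = -x·sin(x) + cos(x)
  lim(x→0) f'(x)/g'(x) = lim(x→0) (-4·x·sin(x) + 4·cos(x))/(-x·sin(x) + cos(x))
  = 4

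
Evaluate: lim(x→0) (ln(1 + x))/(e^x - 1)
This is a 0/0 indeterminate form.

Apply L'Hôpital's rule: differentiate numerator and denominator separately.
  f(x) = ln(x + 1)   ⇒   f'(x) = 1/(x + 1)
  g(x) = e^(x) - 1   ⇒   g'(x) = e^(x)
  lim(x→0) f'(x)/g'(x) = lim(x→0) (1/(x + 1))/(e^(x))
  = 1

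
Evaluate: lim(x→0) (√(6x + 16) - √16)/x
This is a standard limit.

Factor or rationalize the expression:
  lim(x→0) (√(6x + 16) - √16)/x = 3/4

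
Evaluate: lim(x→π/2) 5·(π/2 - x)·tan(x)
This is a 0·∞ indeterminate form.

Rewrite 0·∞ as a quotient (0/0 or ∞/∞ form), then apply L'Hôpital's rule:
  lim(x→π/2) 5·(π/2 - x)·tan(x) = 5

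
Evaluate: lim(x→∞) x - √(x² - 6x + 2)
This is an ∞-∞ indeterminate form.

Combine fractions or rationalize to convert ∞-∞ to 0/0 form:
  lim(x→∞) x - √(x² - 6x + 2) = 3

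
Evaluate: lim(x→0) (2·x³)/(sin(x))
This is a 0/0 indeterminate form.

Apply L'Hôpital's rule: differentiate numerator and denominator separately.
  f(x) = 2·x^3   ⇒   f'(x) = 6·x^2
  g(x) = sin(x)   ⇒   g'(x) = cos(x)
  lim(x→0) f'(x)/g'(x) = lim(x→0) (6·x^2)/(cos(x))
  = 0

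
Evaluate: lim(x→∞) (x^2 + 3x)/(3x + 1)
This is an ∞/∞ indeterminate form.

Apply L'Hôpital's rule: differentiate numerator and denominator separately.
  f(x) = x^2 + 3·x   ⇒   f'(x) = 2·x + 3
  g(x) = 3·x + 1   ⇒   g'(x) = 3
  lim(x→∞) f'(x)/g'(x) = lim(x→∞) (2·x + 3)/(3)
  = ∞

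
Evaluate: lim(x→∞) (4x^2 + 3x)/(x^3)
This is an ∞/∞ indeterminate form.

Apply L'Hôpital's rule: differentiate numerator and denominator separately.
  f(x) = 4·x^2 + 3·x   ⇒   f'(x) = 8·x + 3
  g(x) = x^3   ⇒   g'(x) = 3·x^2
  lim(x→∞) f'(x)/g'(x) = lim(x→∞) (8·x + 3)/(3·x^2)
  = 0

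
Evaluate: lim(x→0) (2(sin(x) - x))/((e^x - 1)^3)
This is a 0/0 indeterminate form.

Apply L'Hôpital's rule: differentiate numerator and denominator separately.
  f(x) = -2·x + 2·sin(x)   ⇒   f'(x) = 2·cos(x) - 2
  g(x) = (e^(x) - 1)^3   ⇒   g'(x) = 3·(e^(x) - 1)^2·e^(x)
  lim(x→0) f'(x)/g'(x) = lim(x→0) (2·cos(x) - 2)/(3·(e^(x) - 1)^2·e^(x))
  = -1/3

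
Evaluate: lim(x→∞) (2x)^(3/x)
This is an exponential indeterminate form.

For exponential indeterminate forms, take the natural log:
  Let L = lim(x→∞) (2x)^(3/x)
  Then ln(L) = lim(x→∞) [exponent × ln(base)]
  Evaluate using L'Hôpital or standard limits, then exponentiate.
  L = 1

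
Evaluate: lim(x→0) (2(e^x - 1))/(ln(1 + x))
This is a 0/0 indeterminate form.

Apply L'Hôpital's rule: differentiate numerator and denominator separately.
  f(x) = 2·e^(x) - 2   ⇒   f'(x) = 2·e^(x)
  g(x) = ln(x + 1)   ⇒   g'(x) = 1/(x + 1)
  lim(x→0) f'(x)/g'(x) = lim(x→0) (2·e^(x))/(1/(x + 1))
  = 2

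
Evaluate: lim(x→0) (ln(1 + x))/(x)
This is a 0/0 indeterminate form.

Apply L'Hôpital's rule: differentiate numerator and denominator separately.
  f(x) = ln(x + 1)   ⇒   f'(x) = 1/(x + 1)
  g(x) = x   ⇒   g'(x) = 1
  lim(x→0) f'(x)/g'(x) = lim(x→0) (1/(x + 1))/(1)
  = 1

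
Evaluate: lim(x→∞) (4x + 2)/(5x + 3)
This is an ∞/∞ indeterminate form.

Apply L'Hôpital's rule: differentiate numerator and denominator separately.
  f(x) = 4·x + 2   ⇒   f'(x) = 4
  g(x) = 5·x + 3   ⇒   g'(x) = 5
  lim(x→∞) f'(x)/g'(x) = lim(x→∞) (4)/(5)
  = 4/5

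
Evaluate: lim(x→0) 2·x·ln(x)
This is a 0·∞ indeterminate form.

Rewrite 0·∞ as a quotient (0/0 or ∞/∞ form), then apply L'Hôpital's rule:
  lim(x→0) 2·x·ln(x) = 0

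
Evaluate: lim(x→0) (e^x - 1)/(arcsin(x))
This is a 0/0 indeterminate form.

Apply L'Hôpital's rule: differentiate numerator and denominator separately.
  f(x) = e^(x) - 1   ⇒   f'(x) = e^(x)
  g(x) = asin(x)   ⇒   g'(x) = 1/sqrt(1 - x^2)
  lim(x→0) f'(x)/g'(x) = lim(x→0) (e^(x))/(1/sqrt(1 - x^2))
  = 1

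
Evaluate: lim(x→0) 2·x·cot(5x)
This is a 0·∞ indeterminate form.

Rewrite 0·∞ as a quotient (0/0 or ∞/∞ form), then apply L'Hôpital's rule:
  lim(x→0) 2·x·cot(5x) = 2/5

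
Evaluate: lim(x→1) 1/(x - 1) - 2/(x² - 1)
This is an ∞-∞ indeterminate form.

Combine fractions or rationalize to convert ∞-∞ to 0/0 form:
  lim(x→1) 1/(x - 1) - 2/(x² - 1) = 1/2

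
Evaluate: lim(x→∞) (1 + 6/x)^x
This is an exponential indeterminate form.

For exponential indeterminate forms, take the natural log:
  Let L = lim(x→∞) (1 + 6/x)^x
  Then ln(L) = lim(x→∞) [exponent × ln(base)]
  Evaluate using L'Hôpital or standard limits, then exponentiate.
  L = e^(6)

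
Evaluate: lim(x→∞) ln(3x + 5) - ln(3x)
This is an ∞-∞ indeterminate form.

Combine fractions or rationalize to convert ∞-∞ to 0/0 form:
  lim(x→∞) ln(3x + 5) - ln(3x) = 0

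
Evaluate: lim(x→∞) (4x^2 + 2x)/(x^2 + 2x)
This is an ∞/∞ indeterminate form.

Apply L'Hôpital's rule: differentiate numerator and denominator separately.
  f(x) = 4·x^2 + 2·x   ⇒   f'(x) = 8·x + 2
  g(x) = x^2 + 2·x   ⇒   g'(x) = 2·x + 2
  lim(x→∞) f'(x)/g'(x) = lim(x→∞) (8·x + 2)/(2·x + 2)
  = 4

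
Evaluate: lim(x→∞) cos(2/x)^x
This is an exponential indeterminate form.

For exponential indeterminate forms, take the natural log:
  Let L = lim(x→∞) cos(2/x)^x
  Then ln(L) = lim(x→∞) [exponent × ln(base)]
  Evaluate using L'Hôpital or standard limits, then exponentiate.
  L = 1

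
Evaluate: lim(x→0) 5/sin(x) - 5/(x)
This is an ∞-∞ indeterminate form.

Combine fractions or rationalize to convert ∞-∞ to 0/0 form:
  lim(x→0) 5/sin(x) - 5/(x) = 0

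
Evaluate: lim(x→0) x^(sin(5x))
This is an exponential indeterminate form.

For exponential indeterminate forms, take the natural log:
  Let L = lim(x→0) x^(sin(5x))
  Then ln(L) = lim(x→0) [exponent × ln(base)]
  Evaluate using L'Hôpital or standard limits, then exponentiate.
  L = 1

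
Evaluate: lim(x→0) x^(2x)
This is an exponential indeterminate form.

For exponential indeterminate forms, take the natural log:
  Let L = lim(x→0) x^(2x)
  Then ln(L) = lim(x→0) [exponent × ln(base)]
  Evaluate using L'Hôpital or standard limits, then exponentiate.
  L = 1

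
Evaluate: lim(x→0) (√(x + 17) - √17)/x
This is a standard limit.

Factor or rationalize the expression:
  lim(x→0) (√(x + 17) - √17)/x = sqrt(17)/34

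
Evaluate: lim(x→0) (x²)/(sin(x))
This is a 0/0 indeterminate form.

Apply L'Hôpital's rule: differentiate numerator and denominator separately.
  f(x) = x^2   ⇒   f'(x) = 2·x
  g(x) = sin(x)   ⇒   g'(x) = cos(x)
  lim(x→0) f'(x)/g'(x) = lim(x→0) (2·x)/(cos(x))
  = 0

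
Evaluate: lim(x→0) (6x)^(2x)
This is an exponential indeterminate form.

For exponential indeterminate forms, take the natural log:
  Let L = lim(x→0) (6x)^(2x)
  Then ln(L) = lim(x→0) [exponent × ln(base)]
  Evaluate using L'Hôpital or standard limits, then exponentiate.
  L = 1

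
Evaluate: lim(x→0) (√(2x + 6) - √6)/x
This is a standard limit.

Factor or rationalize the expression:
  lim(x→0) (√(2x + 6) - √6)/x = sqrt(6)/6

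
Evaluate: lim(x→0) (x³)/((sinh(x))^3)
This is a 0/0 indeterminate form.

Apply L'Hôpital's rule: differentiate numerator and denominator separately.
  f(x) = x^3   ⇒   f'(x) = 3·x^2
  g(x) = sinh(x)^3   ⇒   g'(x) = 3·sinh(x)^2·cosh(x)
  lim(x→0) f'(x)/g'(x) = lim(x→0) (3·x^2)/(3·sinh(x)^2·cosh(x))
  = 1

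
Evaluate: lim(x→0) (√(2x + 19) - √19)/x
This is a standard limit.

Factor or rationalize the expression:
  lim(x→0) (√(2x + 19) - √19)/x = sqrt(19)/19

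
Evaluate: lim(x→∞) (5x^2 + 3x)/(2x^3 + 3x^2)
This is an ∞/∞ indeterminate form.

Apply L'Hôpital's rule: differentiate numerator and denominator separately.
  f(x) = 5·x^2 + 3·x   ⇒   f'(x) = 10·x + 3
  g(x) = 2·x^3 + 3·x^2   ⇒   g'(x) = 6·x^2 + 6·x
  lim(x→∞) f'(x)/g'(x) = lim(x→∞) (10·x + 3)/(6·x^2 + 6·x)
  = 0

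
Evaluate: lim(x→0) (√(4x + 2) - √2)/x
This is a standard limit.

Factor or rationalize the expression:
  lim(x→0) (√(4x + 2) - √2)/x = sqrt(2)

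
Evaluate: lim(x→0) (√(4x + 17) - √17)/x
This is a standard limit.

Factor or rationalize the expression:
  lim(x→0) (√(4x + 17) - √17)/x = 2·sqrt(17)/17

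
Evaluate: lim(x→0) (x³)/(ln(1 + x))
This is a 0/0 indeterminate form.

Apply L'Hôpital's rule: differentiate numerator and denominator separately.
  f(x) = x^3   ⇒   f'(x) = 3·x^2
  g(x) = ln(x + 1)   ⇒   g'(x) = 1/(x + 1)
  lim(x→0) f'(x)/g'(x) = lim(x→0) (3·x^2)/(1/(x + 1))
  = 0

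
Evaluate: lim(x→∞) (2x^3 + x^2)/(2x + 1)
This is an ∞/∞ indeterminate form.

Apply L'Hôpital's rule: differentiate numerator and denominator separately.
  f(x) = 2·x^3 + x^2   ⇒   f'(x) = 6·x^2 + 2·x
  g(x) = 2·x + 1   ⇒   g'(x) = 2
  lim(x→∞) f'(x)/g'(x) = lim(x→∞) (6·x^2 + 2·x)/(2)
  = ∞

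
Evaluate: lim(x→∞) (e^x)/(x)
This is an ∞/∞ indeterminate form.

Apply L'Hôpital's rule: differentiate numerator and denominator separately.
  f(x) = e^(x)   ⇒   f'(x) = e^(x)
  g(x) = x   ⇒   g'(x) = 1
  lim(x→∞) f'(x)/g'(x) = lim(x→∞) (e^(x))/(1)
  = ∞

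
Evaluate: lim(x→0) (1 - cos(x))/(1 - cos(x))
This is a 0/0 indeterminate form.

Apply L'Hôpital's rule: differentiate numerator and denominator separately.
  f(x) = 1 - cos(x)   ⇒   f'(x) = sin(x)
  g(x) = 1 - cos(x)   ⇒   g'(x) = sin(x)
  lim(x→0) f'(x)/g'(x) = lim(x→0) (sin(x))/(sin(x))
  = 1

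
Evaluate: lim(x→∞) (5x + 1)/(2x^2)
This is an ∞/∞ indeterminate form.

Apply L'Hôpital's rule: differentiate numerator and denominator separately.
  f(x) = 5·x + 1   ⇒   f'(x) = 5
  g(x) = 2·x^2   ⇒   g'(x) = 4·x
  lim(x→∞) f'(x)/g'(x) = lim(x→∞) (5)/(4·x)
  = 0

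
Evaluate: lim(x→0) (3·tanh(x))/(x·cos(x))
This is a 0/0 indeterminate form.

Apply L'Hôpital's rule: differentiate numerator and denominator separately.
  f(x) = 3·tanh(x)   ⇒   f'(x) = 3 - 3·tanh(x)^2
  g(x) = x·cos(x)   ⇒   g'(x) = -x·sin(x) + cos(x)
  lim(x→0) f'(x)/g'(x) = lim(x→0) (3 - 3·tanh(x)^2)/(-x·sin(x) + cos(x))
  = 3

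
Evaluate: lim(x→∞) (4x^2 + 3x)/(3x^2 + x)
This is an ∞/∞ indeterminate form.

Apply L'Hôpital's rule: differentiate numerator and denominator separately.
  f(x) = 4·x^2 + 3·x   ⇒   f'(x) = 8·x + 3
  g(x) = 3·x^2 + x   ⇒   g'(x) = 6·x + 1
  lim(x→∞) f'(x)/g'(x) = lim(x→∞) (8·x + 3)/(6·x + 1)
  = 4/3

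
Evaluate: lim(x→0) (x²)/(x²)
This is a 0/0 indeterminate form.

Apply L'Hôpital's rule: differentiate numerator and denominator separately.
  f(x) = x^2   ⇒   f'(x) = 2·x
  g(x) = x^2   ⇒   g'(x) = 2·x
  lim(x→0) f'(x)/g'(x) = lim(x→0) (2·x)/(2·x)
  = 1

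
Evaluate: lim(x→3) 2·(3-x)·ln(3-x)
This is a 0·∞ indeterminate form.

Rewrite 0·∞ as a quotient (0/0 or ∞/∞ form), then apply L'Hôpital's rule:
  lim(x→3) 2·(3-x)·ln(3-x) = 0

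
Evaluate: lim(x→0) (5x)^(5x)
This is an exponential indeterminate form.

For exponential indeterminate forms, take the natural log:
  Let L = lim(x→0) (5x)^(5x)
  Then ln(L) = lim(x→0) [exponent × ln(base)]
  Evaluate using L'Hôpital or standard limits, then exponentiate.
  L = 1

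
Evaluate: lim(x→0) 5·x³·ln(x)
This is a 0·∞ indeterminate form.

Rewrite 0·∞ as a quotient (0/0 or ∞/∞ form), then apply L'Hôpital's rule:
  lim(x→0) 5·x³·ln(x) = 0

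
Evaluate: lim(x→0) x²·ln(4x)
This is a 0·∞ indeterminate form.

Rewrite 0·∞ as a quotient (0/0 or ∞/∞ form), then apply L'Hôpital's rule:
  lim(x→0) x²·ln(4x) = 0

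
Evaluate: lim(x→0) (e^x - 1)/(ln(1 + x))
This is a 0/0 indeterminate form.

Apply L'Hôpital's rule: differentiate numerator and denominator separately.
  f(x) = e^(x) - 1   ⇒   f'(x) = e^(x)
  g(x) = ln(x + 1)   ⇒   g'(x) = 1/(x + 1)
  lim(x→0) f'(x)/g'(x) = lim(x→0) (e^(x))/(1/(x + 1))
  = 1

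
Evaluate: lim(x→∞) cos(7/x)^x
This is an exponential indeterminate form.

For exponential indeterminate forms, take the natural log:
  Let L = lim(x→∞) cos(7/x)^x
  Then ln(L) = lim(x→∞) [exponent × ln(base)]
  Evaluate using L'Hôpital or standard limits, then exponentiate.
  L = 1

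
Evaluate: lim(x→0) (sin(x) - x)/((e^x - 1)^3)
This is a 0/0 indeterminate form.

Apply L'Hôpital's rule: differentiate numerator and denominator separately.
  f(x) = -x + sin(x)   ⇒   f'(x) = cos(x) - 1
  g(x) = (e^(x) - 1)^3   ⇒   g'(x) = 3·(e^(x) - 1)^2·e^(x)
  lim(x→0) f'(x)/g'(x) = lim(x→0) (cos(x) - 1)/(3·(e^(x) - 1)^2·e^(x))
  = -1/6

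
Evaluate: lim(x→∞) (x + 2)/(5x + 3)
This is an ∞/∞ indeterminate form.

Apply L'Hôpital's rule: differentiate numerator and denominator separately.
  f(x) = x + 2   ⇒   f'(x) = 1
  g(x) = 5·x + 3   ⇒   g'(x) = 5
  lim(x→∞) f'(x)/g'(x) = lim(x→∞) (1)/(5)
  = 1/5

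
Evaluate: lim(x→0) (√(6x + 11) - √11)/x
This is a standard limit.

Factor or rationalize the expression:
  lim(x→0) (√(6x + 11) - √11)/x = 3·sqrt(11)/11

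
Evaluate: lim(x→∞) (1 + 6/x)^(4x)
This is an exponential indeterminate form.

For exponential indeterminate forms, take the natural log:
  Let L = lim(x→∞) (1 + 6/x)^(4x)
  Then ln(L) = lim(x→∞) [exponent × ln(base)]
  Evaluate using L'Hôpital or standard limits, then exponentiate.
  L = e^(24)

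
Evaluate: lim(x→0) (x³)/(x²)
This is a 0/0 indeterminate form.

Apply L'Hôpital's rule: differentiate numerator and denominator separately.
  f(x) = x^3   ⇒   f'(x) = 3·x^2
  g(x) = x^2   ⇒   g'(x) = 2·x
  lim(x→0) f'(x)/g'(x) = lim(x→0) (3·x^2)/(2·x)
  = 0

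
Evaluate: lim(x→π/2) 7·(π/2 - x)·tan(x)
This is a 0·∞ indeterminate form.

Rewrite 0·∞ as a quotient (0/0 or ∞/∞ form), then apply L'Hôpital's rule:
  lim(x→π/2) 7·(π/2 - x)·tan(x) = 7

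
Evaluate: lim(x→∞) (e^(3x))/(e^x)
This is an ∞/∞ indeterminate form.

Apply L'Hôpital's rule: differentiate numerator and denominator separately.
  f(x) = e^(3·x)   ⇒   f'(x) = 3·e^(3·x)
  g(x) = e^(x)   ⇒   g'(x) = e^(x)
  lim(x→∞) f'(x)/g'(x) = lim(x→∞) (3·e^(3·x))/(e^(x))
  = ∞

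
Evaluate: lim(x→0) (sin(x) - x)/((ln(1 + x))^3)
This is a 0/0 indeterminate form.

Apply L'Hôpital's rule: differentiate numerator and denominator separately.
  f(x) = -x + sin(x)   ⇒   f'(x) = cos(x) - 1
  g(x) = ln(x + 1)^3   ⇒   g'(x) = 3·ln(x + 1)^2/(x + 1)
  lim(x→0) f'(x)/g'(x) = lim(x→0) (cos(x) - 1)/(3·ln(x + 1)^2/(x + 1))
  = -1/6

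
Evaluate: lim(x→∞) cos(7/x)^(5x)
This is an exponential indeterminate form.

For exponential indeterminate forms, take the natural log:
  Let L = lim(x→∞) cos(7/x)^(5x)
  Then ln(L) = lim(x→∞) [exponent × ln(base)]
  Evaluate using L'Hôpital or standard limits, then exponentiate.
  L = 1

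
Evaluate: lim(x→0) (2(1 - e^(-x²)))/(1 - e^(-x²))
This is a 0/0 indeterminate form.

Apply L'Hôpital's rule: differentiate numerator and denominator separately.
  f(x) = 2 - 2·e^(-x^2)   ⇒   f'(x) = 4·x·e^(-x^2)
  g(x) = 1 - e^(-x^2)   ⇒   g'(x) = 2·x·e^(-x^2)
  lim(x→0) f'(x)/g'(x) = lim(x→0) (4·x·e^(-x^2))/(2·x·e^(-x^2))
  = 2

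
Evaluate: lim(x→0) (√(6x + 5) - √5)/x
This is a standard limit.

Factor or rationalize the expression:
  lim(x→0) (√(6x + 5) - √5)/x = 3·sqrt(5)/5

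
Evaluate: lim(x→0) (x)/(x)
This is a 0/0 indeterminate form.

Apply L'Hôpital's rule: differentiate numerator and denominator separately.
  f(x) = x   ⇒   f'(x) = 1
  g(x) = x   ⇒   g'(x) = 1
  lim(x→0) f'(x)/g'(x) = lim(x→0) (1)/(1)
  = 1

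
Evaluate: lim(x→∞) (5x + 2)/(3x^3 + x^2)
This is an ∞/∞ indeterminate form.

Apply L'Hôpital's rule: differentiate numerator and denominator separately.
  f(x) = 5·x + 2   ⇒   f'(x) = 5
  g(x) = 3·x^3 + x^2   ⇒   g'(x) = 9·x^2 + 2·x
  lim(x→∞) f'(x)/g'(x) = lim(x→∞) (5)/(9·x^2 + 2·x)
  = 0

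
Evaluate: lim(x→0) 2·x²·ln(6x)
This is a 0·∞ indeterminate form.

Rewrite 0·∞ as a quotient (0/0 or ∞/∞ form), then apply L'Hôpital's rule:
  lim(x→0) 2·x²·ln(6x) = 0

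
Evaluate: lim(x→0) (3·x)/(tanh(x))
This is a 0/0 indeterminate form.

Apply L'Hôpital's rule: differentiate numerator and denominator separately.
  f(x) = 3·x   ⇒   f'(x) = 3
  g(x) = tanh(x)   ⇒   g'(x) = 1 - tanh(x)^2
  lim(x→0) f'(x)/g'(x) = lim(x→0) (3)/(1 - tanh(x)^2)
  = 3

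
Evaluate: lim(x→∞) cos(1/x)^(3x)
This is an exponential indeterminate form.

For exponential indeterminate forms, take the natural log:
  Let L = lim(x→∞) cos(1/x)^(3x)
  Then ln(L) = lim(x→∞) [exponent × ln(base)]
  Evaluate using L'Hôpital or standard limits, then exponentiate.
  L = 1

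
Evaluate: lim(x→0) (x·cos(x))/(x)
This is a 0/0 indeterminate form.

Apply L'Hôpital's rule: differentiate numerator and denominator separately.
  f(x) = x·cos(x)   ⇒   f'(x) = -x·sin(x) + cos(x)
  g(x) = x   ⇒   g'(x) = 1
  lim(x→0) f'(x)/g'(x) = lim(x→0) (-x·sin(x) + cos(x))/(1)
  = 1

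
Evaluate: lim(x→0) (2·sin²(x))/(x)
This is a 0/0 indeterminate form.

Apply L'Hôpital's rule: differentiate numerator and denominator separately.
  f(x) = 2·sin(x)^2   ⇒   f'(x) = 4·sin(x)·cos(x)
  g(x) = x   ⇒   g'(x) = 1
  lim(x→0) f'(x)/g'(x) = lim(x→0) (4·sin(x)·cos(x))/(1)
  = 0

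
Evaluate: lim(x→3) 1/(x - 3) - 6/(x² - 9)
This is an ∞-∞ indeterminate form.

Combine fractions or rationalize to convert ∞-∞ to 0/0 form:
  lim(x→3) 1/(x - 3) - 6/(x² - 9) = 1/6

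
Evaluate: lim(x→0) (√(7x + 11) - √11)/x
This is a standard limit.

Factor or rationalize the expression:
  lim(x→0) (√(7x + 11) - √11)/x = 7·sqrt(11)/22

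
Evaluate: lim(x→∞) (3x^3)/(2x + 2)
This is an ∞/∞ indeterminate form.

Apply L'Hôpital's rule: differentiate numerator and denominator separately.
  f(x) = 3·x^3   ⇒   f'(x) = 9·x^2
  g(x) = 2·x + 2   ⇒   g'(x) = 2
  lim(x→∞) f'(x)/g'(x) = lim(x→∞) (9·x^2)/(2)
  = ∞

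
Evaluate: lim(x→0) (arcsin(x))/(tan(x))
This is a 0/0 indeterminate form.

Apply L'Hôpital's rule: differentiate numerator and denominator separately.
  f(x) = asin(x)   ⇒   f'(x) = 1/sqrt(1 - x^2)
  g(x) = tan(x)   ⇒   g'(x) = tan(x)^2 + 1
  lim(x→0) f'(x)/g'(x) = lim(x→0) (1/sqrt(1 - x^2))/(tan(x)^2 + 1)
  = 1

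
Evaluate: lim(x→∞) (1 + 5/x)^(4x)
This is an exponential indeterminate form.

For exponential indeterminate forms, take the natural log:
  Let L = lim(x→∞) (1 + 5/x)^(4x)
  Then ln(L) = lim(x→∞) [exponent × ln(base)]
  Evaluate using L'Hôpital or standard limits, then exponentiate.
  L = e^(20)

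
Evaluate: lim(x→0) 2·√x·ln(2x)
This is a 0·∞ indeterminate form.

Rewrite 0·∞ as a quotient (0/0 or ∞/∞ form), then apply L'Hôpital's rule:
  lim(x→0) 2·√x·ln(2x) = 0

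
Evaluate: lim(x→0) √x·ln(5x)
This is a 0·∞ indeterminate form.

Rewrite 0·∞ as a quotient (0/0 or ∞/∞ form), then apply L'Hôpital's rule:
  lim(x→0) √x·ln(5x) = 0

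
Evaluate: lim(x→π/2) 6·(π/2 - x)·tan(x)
This is a 0·∞ indeterminate form.

Rewrite 0·∞ as a quotient (0/0 or ∞/∞ form), then apply L'Hôpital's rule:
  lim(x→π/2) 6·(π/2 - x)·tan(x) = 6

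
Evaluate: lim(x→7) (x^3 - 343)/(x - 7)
This is a standard limit.

Factor or rationalize the expression:
  lim(x→7) (x^3 - 343)/(x - 7) = 147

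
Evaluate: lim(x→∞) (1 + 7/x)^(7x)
This is an exponential indeterminate form.

For exponential indeterminate forms, take the natural log:
  Let L = lim(x→∞) (1 + 7/x)^(7x)
  Then ln(L) = lim(x→∞) [exponent × ln(base)]
  Evaluate using L'Hôpital or standard limits, then exponentiate.
  L = e^(49)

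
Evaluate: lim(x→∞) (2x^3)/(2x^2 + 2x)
This is an ∞/∞ indeterminate form.

Apply L'Hôpital's rule: differentiate numerator and denominator separately.
  f(x) = 2·x^3   ⇒   f'(x) = 6·x^2
  g(x) = 2·x^2 + 2·x   ⇒   g'(x) = 4·x + 2
  lim(x→∞) f'(x)/g'(x) = lim(x→∞) (6·x^2)/(4·x + 2)
  = ∞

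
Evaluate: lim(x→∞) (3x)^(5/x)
This is an exponential indeterminate form.

For exponential indeterminate forms, take the natural log:
  Let L = lim(x→∞) (3x)^(5/x)
  Then ln(L) = lim(x→∞) [exponent × ln(base)]
  Evaluate using L'Hôpital or standard limits, then exponentiate.
  L = 1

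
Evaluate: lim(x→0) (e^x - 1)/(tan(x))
This is a 0/0 indeterminate form.

Apply L'Hôpital's rule: differentiate numerator and denominator separately.
  f(x) = e^(x) - 1   ⇒   f'(x) = e^(x)
  g(x) = tan(x)   ⇒   g'(x) = tan(x)^2 + 1
  lim(x→0) f'(x)/g'(x) = lim(x→0) (e^(x))/(tan(x)^2 + 1)
  = 1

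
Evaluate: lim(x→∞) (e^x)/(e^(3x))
This is an ∞/∞ indeterminate form.

Apply L'Hôpital's rule: differentiate numerator and denominator separately.
  f(x) = e^(x)   ⇒   f'(x) = e^(x)
  g(x) = e^(3·x)   ⇒   g'(x) = 3·e^(3·x)
  lim(x→∞) f'(x)/g'(x) = lim(x→∞) (e^(x))/(3·e^(3·x))
  = 0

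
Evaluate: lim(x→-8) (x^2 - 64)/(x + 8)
This is a standard limit.

Factor or rationalize the expression:
  lim(x→-8) (x^2 - 64)/(x + 8) = -16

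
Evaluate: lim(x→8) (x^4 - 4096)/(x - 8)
This is a standard limit.

Factor or rationalize the expression:
  lim(x→8) (x^4 - 4096)/(x - 8) = 2048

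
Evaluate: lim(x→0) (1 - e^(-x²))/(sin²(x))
This is a 0/0 indeterminate form.

Apply L'Hôpital's rule: differentiate numerator and denominator separately.
  f(x) = 1 - e^(-x^2)   ⇒   f'(x) = 2·x·e^(-x^2)
  g(x) = sin(x)^2   ⇒   g'(x) = 2·sin(x)·cos(x)
  lim(x→0) f'(x)/g'(x) = lim(x→0) (2·x·e^(-x^2))/(2·sin(x)·cos(x))
  = 1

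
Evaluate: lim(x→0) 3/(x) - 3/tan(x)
This is an ∞-∞ indeterminate form.

Combine fractions or rationalize to convert ∞-∞ to 0/0 form:
  lim(x→0) 3/(x) - 3/tan(x) = 0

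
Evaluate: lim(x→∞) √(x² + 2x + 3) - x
This is an ∞-∞ indeterminate form.

Combine fractions or rationalize to convert ∞-∞ to 0/0 form:
  lim(x→∞) √(x² + 2x + 3) - x = 1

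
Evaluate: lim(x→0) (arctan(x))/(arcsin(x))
This is a 0/0 indeterminate form.

Apply L'Hôpital's rule: differentiate numerator and denominator separately.
  f(x) = atan(x)   ⇒   f'(x) = 1/(x^2 + 1)
  g(x) = asin(x)   ⇒   g'(x) = 1/sqrt(1 - x^2)
  lim(x→0) f'(x)/g'(x) = lim(x→0) (1/(x^2 + 1))/(1/sqrt(1 - x^2))
  = 1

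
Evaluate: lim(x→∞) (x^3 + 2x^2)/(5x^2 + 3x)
This is an ∞/∞ indeterminate form.

Apply L'Hôpital's rule: differentiate numerator and denominator separately.
  f(x) = x^3 + 2·x^2   ⇒   f'(x) = 3·x^2 + 4·x
  g(x) = 5·x^2 + 3·x   ⇒   g'(x) = 10·x + 3
  lim(x→∞) f'(x)/g'(x) = lim(x→∞) (3·x^2 + 4·x)/(10·x + 3)
  = ∞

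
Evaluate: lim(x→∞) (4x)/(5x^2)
This is an ∞/∞ indeterminate form.

Apply L'Hôpital's rule: differentiate numerator and denominator separately.
  f(x) = 4·x   ⇒   f'(x) = 4
  g(x) = 5·x^2   ⇒   g'(x) = 10·x
  lim(x→∞) f'(x)/g'(x) = lim(x→∞) (4)/(10·x)
  = 0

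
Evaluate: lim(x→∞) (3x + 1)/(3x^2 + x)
This is an ∞/∞ indeterminate form.

Apply L'Hôpital's rule: differentiate numerator and denominator separately.
  f(x) = 3·x + 1   ⇒   f'(x) = 3
  g(x) = 3·x^2 + x   ⇒   g'(x) = 6·x + 1
  lim(x→∞) f'(x)/g'(x) = lim(x→∞) (3)/(6·x + 1)
  = 0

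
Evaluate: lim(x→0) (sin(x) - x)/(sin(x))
This is a 0/0 indeterminate form.

Apply L'Hôpital's rule: differentiate numerator and denominator separately.
  f(x) = -x + sin(x)   ⇒   f'(x) = cos(x) - 1
  g(x) = sin(x)   ⇒   g'(x) = cos(x)
  lim(x→0) f'(x)/g'(x) = lim(x→0) (cos(x) - 1)/(cos(x))
  = 0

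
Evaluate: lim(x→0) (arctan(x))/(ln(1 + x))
This is a 0/0 indeterminate form.

Apply L'Hôpital's rule: differentiate numerator and denominator separately.
  f(x) = atan(x)   ⇒   f'(x) = 1/(x^2 + 1)
  g(x) = ln(x + 1)   ⇒   g'(x) = 1/(x + 1)
  lim(x→0) f'(x)/g'(x) = lim(x→0) (1/(x^2 + 1))/(1/(x + 1))
  = 1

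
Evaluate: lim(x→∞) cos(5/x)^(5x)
This is an exponential indeterminate form.

For exponential indeterminate forms, take the natural log:
  Let L = lim(x→∞) cos(5/x)^(5x)
  Then ln(L) = lim(x→∞) [exponent × ln(base)]
  Evaluate using L'Hôpital or standard limits, then exponentiate.
  L = 1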